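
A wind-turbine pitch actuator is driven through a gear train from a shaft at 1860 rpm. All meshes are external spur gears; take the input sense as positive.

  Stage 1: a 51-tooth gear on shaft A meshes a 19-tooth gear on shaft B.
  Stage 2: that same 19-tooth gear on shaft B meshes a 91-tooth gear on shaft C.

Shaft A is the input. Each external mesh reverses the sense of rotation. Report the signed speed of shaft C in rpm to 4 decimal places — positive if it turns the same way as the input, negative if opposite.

+1042.4176 rpm (same as input, |ω| = 1042.4176 rpm)

Stage 1 [51T→19T]: ω = 1860.0000×51/19 = 4992.6316 rpm, dir flips to −; running = −4992.6316
Stage 2 [19T→91T]: ω = 4992.6316×19/91 = 1042.4176 rpm, dir flips to +; running = +1042.4176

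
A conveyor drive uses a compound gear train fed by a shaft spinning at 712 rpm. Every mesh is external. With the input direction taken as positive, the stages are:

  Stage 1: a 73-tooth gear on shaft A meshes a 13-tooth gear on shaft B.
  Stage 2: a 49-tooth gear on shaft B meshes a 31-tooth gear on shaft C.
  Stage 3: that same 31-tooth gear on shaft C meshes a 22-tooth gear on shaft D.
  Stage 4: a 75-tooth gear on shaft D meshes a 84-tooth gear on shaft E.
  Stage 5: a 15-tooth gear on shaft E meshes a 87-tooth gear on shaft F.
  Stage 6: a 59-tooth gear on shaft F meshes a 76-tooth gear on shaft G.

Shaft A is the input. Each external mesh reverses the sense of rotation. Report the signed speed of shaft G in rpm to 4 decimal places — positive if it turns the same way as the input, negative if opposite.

Stage 1 [73T→13T]: ω = 712.0000×73/13 = 3998.1538 rpm, dir flips to −; running = −3998.1538
Stage 2 [49T→31T]: ω = 3998.1538×49/31 = 6319.6625 rpm, dir flips to +; running = +6319.6625
Stage 3 [31T→22T]: ω = 6319.6625×31/22 = 8904.9790 rpm, dir flips to −; running = −8904.9790
Stage 4 [75T→84T]: ω = 8904.9790×75/84 = 7950.8741 rpm, dir flips to +; running = +7950.8741
Stage 5 [15T→87T]: ω = 7950.8741×15/87 = 1370.8404 rpm, dir flips to −; running = −1370.8404
Stage 6 [59T→76T]: ω = 1370.8404×59/76 = 1064.2050 rpm, dir flips to +; running = +1064.2050

+1064.2050 rpm (same as input, |ω| = 1064.2050 rpm)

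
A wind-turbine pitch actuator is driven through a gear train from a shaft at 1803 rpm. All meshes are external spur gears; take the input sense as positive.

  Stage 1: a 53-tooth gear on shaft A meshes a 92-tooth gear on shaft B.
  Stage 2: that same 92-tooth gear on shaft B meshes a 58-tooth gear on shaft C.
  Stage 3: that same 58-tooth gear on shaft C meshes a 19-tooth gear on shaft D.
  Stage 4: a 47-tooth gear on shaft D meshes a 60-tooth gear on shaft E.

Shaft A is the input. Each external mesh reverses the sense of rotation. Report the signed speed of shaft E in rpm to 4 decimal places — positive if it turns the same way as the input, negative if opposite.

Stage 1 [53T→92T]: ω = 1803.0000×53/92 = 1038.6848 rpm, dir flips to −; running = −1038.6848
Stage 2 [92T→58T]: ω = 1038.6848×92/58 = 1647.5690 rpm, dir flips to +; running = +1647.5690
Stage 3 [58T→19T]: ω = 1647.5690×58/19 = 5029.4211 rpm, dir flips to −; running = −5029.4211
Stage 4 [47T→60T]: ω = 5029.4211×47/60 = 3939.7132 rpm, dir flips to +; running = +3939.7132

+3939.7132 rpm (same as input, |ω| = 3939.7132 rpm)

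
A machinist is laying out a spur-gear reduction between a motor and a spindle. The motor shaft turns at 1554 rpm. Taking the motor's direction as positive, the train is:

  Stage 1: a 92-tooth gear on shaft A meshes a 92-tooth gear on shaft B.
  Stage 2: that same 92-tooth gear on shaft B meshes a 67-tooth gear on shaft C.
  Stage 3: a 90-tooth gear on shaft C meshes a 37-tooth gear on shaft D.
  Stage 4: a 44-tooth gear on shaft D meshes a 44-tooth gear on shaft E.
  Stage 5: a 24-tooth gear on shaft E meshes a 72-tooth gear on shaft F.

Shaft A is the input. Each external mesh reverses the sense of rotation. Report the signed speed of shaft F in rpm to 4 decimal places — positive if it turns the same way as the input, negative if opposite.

Stage 1 [92T→92T]: ω = 1554.0000×92/92 = 1554.0000 rpm, dir flips to −; running = −1554.0000
Stage 2 [92T→67T]: ω = 1554.0000×92/67 = 2133.8507 rpm, dir flips to +; running = +2133.8507
Stage 3 [90T→37T]: ω = 2133.8507×90/37 = 5190.4478 rpm, dir flips to −; running = −5190.4478
Stage 4 [44T→44T]: ω = 5190.4478×44/44 = 5190.4478 rpm, dir flips to +; running = +5190.4478
Stage 5 [24T→72T]: ω = 5190.4478×24/72 = 1730.1493 rpm, dir flips to −; running = −1730.1493

-1730.1493 rpm (opposite to input, |ω| = 1730.1493 rpm)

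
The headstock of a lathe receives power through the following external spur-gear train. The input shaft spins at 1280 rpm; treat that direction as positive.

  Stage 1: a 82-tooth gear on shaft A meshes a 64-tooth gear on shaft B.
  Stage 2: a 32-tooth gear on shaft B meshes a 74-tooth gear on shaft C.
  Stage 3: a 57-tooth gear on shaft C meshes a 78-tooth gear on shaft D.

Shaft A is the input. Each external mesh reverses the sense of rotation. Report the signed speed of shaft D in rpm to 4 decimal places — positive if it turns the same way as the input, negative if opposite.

-518.2536 rpm (opposite to input, |ω| = 518.2536 rpm)

Stage 1 [82T→64T]: ω = 1280.0000×82/64 = 1640.0000 rpm, dir flips to −; running = −1640.0000
Stage 2 [32T→74T]: ω = 1640.0000×32/74 = 709.1892 rpm, dir flips to +; running = +709.1892
Stage 3 [57T→78T]: ω = 709.1892×57/78 = 518.2536 rpm, dir flips to −; running = −518.2536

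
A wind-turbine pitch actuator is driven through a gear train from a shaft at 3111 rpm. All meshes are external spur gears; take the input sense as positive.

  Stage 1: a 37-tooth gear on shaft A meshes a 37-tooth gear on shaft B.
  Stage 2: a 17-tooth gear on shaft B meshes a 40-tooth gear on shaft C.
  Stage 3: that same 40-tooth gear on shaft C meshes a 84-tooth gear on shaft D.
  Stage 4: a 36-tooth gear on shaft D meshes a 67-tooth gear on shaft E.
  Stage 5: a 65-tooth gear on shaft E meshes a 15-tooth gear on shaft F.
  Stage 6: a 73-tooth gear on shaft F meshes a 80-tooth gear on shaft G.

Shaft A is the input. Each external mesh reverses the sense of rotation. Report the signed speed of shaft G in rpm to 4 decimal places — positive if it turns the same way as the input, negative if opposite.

Stage 1 [37T→37T]: ω = 3111.0000×37/37 = 3111.0000 rpm, dir flips to −; running = −3111.0000
Stage 2 [17T→40T]: ω = 3111.0000×17/40 = 1322.1750 rpm, dir flips to +; running = +1322.1750
Stage 3 [40T→84T]: ω = 1322.1750×40/84 = 629.6071 rpm, dir flips to −; running = −629.6071
Stage 4 [36T→67T]: ω = 629.6071×36/67 = 338.2964 rpm, dir flips to +; running = +338.2964
Stage 5 [65T→15T]: ω = 338.2964×65/15 = 1465.9510 rpm, dir flips to −; running = −1465.9510
Stage 6 [73T→80T]: ω = 1465.9510×73/80 = 1337.6803 rpm, dir flips to +; running = +1337.6803

+1337.6803 rpm (same as input, |ω| = 1337.6803 rpm)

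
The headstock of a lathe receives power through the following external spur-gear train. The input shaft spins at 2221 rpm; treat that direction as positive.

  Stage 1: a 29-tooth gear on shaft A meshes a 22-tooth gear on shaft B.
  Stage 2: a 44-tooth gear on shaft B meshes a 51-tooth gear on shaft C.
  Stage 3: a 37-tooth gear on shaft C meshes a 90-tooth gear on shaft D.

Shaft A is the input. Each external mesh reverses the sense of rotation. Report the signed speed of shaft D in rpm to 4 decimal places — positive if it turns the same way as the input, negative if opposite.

-1038.4022 rpm (opposite to input, |ω| = 1038.4022 rpm)

Stage 1 [29T→22T]: ω = 2221.0000×29/22 = 2927.6818 rpm, dir flips to −; running = −2927.6818
Stage 2 [44T→51T]: ω = 2927.6818×44/51 = 2525.8431 rpm, dir flips to +; running = +2525.8431
Stage 3 [37T→90T]: ω = 2525.8431×37/90 = 1038.4022 rpm, dir flips to −; running = −1038.4022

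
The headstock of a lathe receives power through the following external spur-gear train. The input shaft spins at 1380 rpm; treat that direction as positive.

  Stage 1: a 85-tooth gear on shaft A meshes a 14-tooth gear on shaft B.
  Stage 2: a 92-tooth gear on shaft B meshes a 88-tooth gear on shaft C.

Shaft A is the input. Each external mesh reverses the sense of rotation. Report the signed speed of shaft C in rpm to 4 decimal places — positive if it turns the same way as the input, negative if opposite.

Stage 1 [85T→14T]: ω = 1380.0000×85/14 = 8378.5714 rpm, dir flips to −; running = −8378.5714
Stage 2 [92T→88T]: ω = 8378.5714×92/88 = 8759.4156 rpm, dir flips to +; running = +8759.4156

+8759.4156 rpm (same as input, |ω| = 8759.4156 rpm)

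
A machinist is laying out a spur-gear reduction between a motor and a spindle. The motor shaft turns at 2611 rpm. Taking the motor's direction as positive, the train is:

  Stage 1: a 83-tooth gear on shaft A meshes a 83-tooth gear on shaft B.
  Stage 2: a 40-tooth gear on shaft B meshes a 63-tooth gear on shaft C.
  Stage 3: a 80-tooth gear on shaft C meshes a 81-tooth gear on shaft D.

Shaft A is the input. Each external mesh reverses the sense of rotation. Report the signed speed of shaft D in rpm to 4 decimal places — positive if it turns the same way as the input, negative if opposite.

Stage 1 [83T→83T]: ω = 2611.0000×83/83 = 2611.0000 rpm, dir flips to −; running = −2611.0000
Stage 2 [40T→63T]: ω = 2611.0000×40/63 = 1657.7778 rpm, dir flips to +; running = +1657.7778
Stage 3 [80T→81T]: ω = 1657.7778×80/81 = 1637.3114 rpm, dir flips to −; running = −1637.3114

-1637.3114 rpm (opposite to input, |ω| = 1637.3114 rpm)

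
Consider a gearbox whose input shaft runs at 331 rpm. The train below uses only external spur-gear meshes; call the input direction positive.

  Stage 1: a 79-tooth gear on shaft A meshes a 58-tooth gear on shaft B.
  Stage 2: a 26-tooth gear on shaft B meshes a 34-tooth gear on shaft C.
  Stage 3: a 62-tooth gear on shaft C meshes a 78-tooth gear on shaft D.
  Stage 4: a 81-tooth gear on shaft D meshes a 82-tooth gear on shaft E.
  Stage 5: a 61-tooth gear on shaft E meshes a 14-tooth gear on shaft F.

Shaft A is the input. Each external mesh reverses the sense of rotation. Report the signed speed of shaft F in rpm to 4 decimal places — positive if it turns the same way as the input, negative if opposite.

Stage 1 [79T→58T]: ω = 331.0000×79/58 = 450.8448 rpm, dir flips to −; running = −450.8448
Stage 2 [26T→34T]: ω = 450.8448×26/34 = 344.7637 rpm, dir flips to +; running = +344.7637
Stage 3 [62T→78T]: ω = 344.7637×62/78 = 274.0429 rpm, dir flips to −; running = −274.0429
Stage 4 [81T→82T]: ω = 274.0429×81/82 = 270.7009 rpm, dir flips to +; running = +270.7009
Stage 5 [61T→14T]: ω = 270.7009×61/14 = 1179.4827 rpm, dir flips to −; running = −1179.4827

-1179.4827 rpm (opposite to input, |ω| = 1179.4827 rpm)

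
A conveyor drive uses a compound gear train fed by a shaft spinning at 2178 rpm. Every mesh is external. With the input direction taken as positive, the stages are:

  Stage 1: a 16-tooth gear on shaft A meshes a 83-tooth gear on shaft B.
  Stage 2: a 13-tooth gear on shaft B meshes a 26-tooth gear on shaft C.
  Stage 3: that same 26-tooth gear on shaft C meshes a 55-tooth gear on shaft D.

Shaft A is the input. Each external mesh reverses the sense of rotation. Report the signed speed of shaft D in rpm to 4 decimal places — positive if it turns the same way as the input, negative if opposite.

-99.2386 rpm (opposite to input, |ω| = 99.2386 rpm)

Stage 1 [16T→83T]: ω = 2178.0000×16/83 = 419.8554 rpm, dir flips to −; running = −419.8554
Stage 2 [13T→26T]: ω = 419.8554×13/26 = 209.9277 rpm, dir flips to +; running = +209.9277
Stage 3 [26T→55T]: ω = 209.9277×26/55 = 99.2386 rpm, dir flips to −; running = −99.2386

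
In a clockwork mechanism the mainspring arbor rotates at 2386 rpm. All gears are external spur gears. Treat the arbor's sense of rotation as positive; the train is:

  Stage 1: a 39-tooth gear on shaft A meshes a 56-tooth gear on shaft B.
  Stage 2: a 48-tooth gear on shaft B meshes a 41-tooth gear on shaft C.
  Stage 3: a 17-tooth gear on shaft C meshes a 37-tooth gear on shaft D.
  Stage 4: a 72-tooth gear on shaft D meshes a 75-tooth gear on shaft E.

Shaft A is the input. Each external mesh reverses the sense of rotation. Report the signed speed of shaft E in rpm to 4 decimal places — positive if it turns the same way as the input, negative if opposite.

Stage 1 [39T→56T]: ω = 2386.0000×39/56 = 1661.6786 rpm, dir flips to −; running = −1661.6786
Stage 2 [48T→41T]: ω = 1661.6786×48/41 = 1945.3798 rpm, dir flips to +; running = +1945.3798
Stage 3 [17T→37T]: ω = 1945.3798×17/37 = 893.8231 rpm, dir flips to −; running = −893.8231
Stage 4 [72T→75T]: ω = 893.8231×72/75 = 858.0702 rpm, dir flips to +; running = +858.0702

+858.0702 rpm (same as input, |ω| = 858.0702 rpm)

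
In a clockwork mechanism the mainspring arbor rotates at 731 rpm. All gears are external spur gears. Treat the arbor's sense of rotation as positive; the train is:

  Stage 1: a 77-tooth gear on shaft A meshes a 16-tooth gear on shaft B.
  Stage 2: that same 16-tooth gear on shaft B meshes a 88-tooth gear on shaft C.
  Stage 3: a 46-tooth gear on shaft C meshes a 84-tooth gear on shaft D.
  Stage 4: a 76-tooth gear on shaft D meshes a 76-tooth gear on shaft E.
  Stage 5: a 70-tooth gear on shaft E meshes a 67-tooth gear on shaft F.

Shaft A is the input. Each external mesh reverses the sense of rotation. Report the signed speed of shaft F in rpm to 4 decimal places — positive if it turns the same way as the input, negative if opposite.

-365.9546 rpm (opposite to input, |ω| = 365.9546 rpm)

Stage 1 [77T→16T]: ω = 731.0000×77/16 = 3517.9375 rpm, dir flips to −; running = −3517.9375
Stage 2 [16T→88T]: ω = 3517.9375×16/88 = 639.6250 rpm, dir flips to +; running = +639.6250
Stage 3 [46T→84T]: ω = 639.6250×46/84 = 350.2708 rpm, dir flips to −; running = −350.2708
Stage 4 [76T→76T]: ω = 350.2708×76/76 = 350.2708 rpm, dir flips to +; running = +350.2708
Stage 5 [70T→67T]: ω = 350.2708×70/67 = 365.9546 rpm, dir flips to −; running = −365.9546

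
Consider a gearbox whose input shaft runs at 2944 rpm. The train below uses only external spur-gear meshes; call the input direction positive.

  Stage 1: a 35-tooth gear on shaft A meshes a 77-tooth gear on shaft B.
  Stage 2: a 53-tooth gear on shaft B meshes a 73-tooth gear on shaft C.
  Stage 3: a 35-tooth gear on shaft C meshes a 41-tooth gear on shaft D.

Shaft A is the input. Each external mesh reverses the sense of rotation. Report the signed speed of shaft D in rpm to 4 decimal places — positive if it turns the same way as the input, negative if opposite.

Stage 1 [35T→77T]: ω = 2944.0000×35/77 = 1338.1818 rpm, dir flips to −; running = −1338.1818
Stage 2 [53T→73T]: ω = 1338.1818×53/73 = 971.5567 rpm, dir flips to +; running = +971.5567
Stage 3 [35T→41T]: ω = 971.5567×35/41 = 829.3776 rpm, dir flips to −; running = −829.3776

-829.3776 rpm (opposite to input, |ω| = 829.3776 rpm)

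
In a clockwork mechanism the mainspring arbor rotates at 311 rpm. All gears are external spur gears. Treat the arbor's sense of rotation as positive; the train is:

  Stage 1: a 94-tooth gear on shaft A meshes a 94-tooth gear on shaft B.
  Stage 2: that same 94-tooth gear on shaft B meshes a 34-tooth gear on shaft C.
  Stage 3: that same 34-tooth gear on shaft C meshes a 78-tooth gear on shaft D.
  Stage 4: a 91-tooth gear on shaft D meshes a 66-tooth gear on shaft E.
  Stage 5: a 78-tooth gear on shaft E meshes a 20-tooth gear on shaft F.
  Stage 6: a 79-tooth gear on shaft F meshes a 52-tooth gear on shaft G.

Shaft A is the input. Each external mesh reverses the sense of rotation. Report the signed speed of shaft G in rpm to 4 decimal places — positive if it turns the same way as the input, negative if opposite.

Stage 1 [94T→94T]: ω = 311.0000×94/94 = 311.0000 rpm, dir flips to −; running = −311.0000
Stage 2 [94T→34T]: ω = 311.0000×94/34 = 859.8235 rpm, dir flips to +; running = +859.8235
Stage 3 [34T→78T]: ω = 859.8235×34/78 = 374.7949 rpm, dir flips to −; running = −374.7949
Stage 4 [91T→66T]: ω = 374.7949×91/66 = 516.7626 rpm, dir flips to +; running = +516.7626
Stage 5 [78T→20T]: ω = 516.7626×78/20 = 2015.3742 rpm, dir flips to −; running = −2015.3742
Stage 6 [79T→52T]: ω = 2015.3742×79/52 = 3061.8186 rpm, dir flips to +; running = +3061.8186

+3061.8186 rpm (same as input, |ω| = 3061.8186 rpm)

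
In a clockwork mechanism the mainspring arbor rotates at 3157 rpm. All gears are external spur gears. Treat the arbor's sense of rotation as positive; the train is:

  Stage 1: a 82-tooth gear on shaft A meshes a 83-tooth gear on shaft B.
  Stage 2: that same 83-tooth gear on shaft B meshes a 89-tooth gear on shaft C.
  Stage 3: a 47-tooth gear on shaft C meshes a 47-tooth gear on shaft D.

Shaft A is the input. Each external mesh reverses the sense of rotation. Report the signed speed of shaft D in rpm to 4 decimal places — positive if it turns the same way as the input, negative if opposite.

-2908.6966 rpm (opposite to input, |ω| = 2908.6966 rpm)

Stage 1 [82T→83T]: ω = 3157.0000×82/83 = 3118.9639 rpm, dir flips to −; running = −3118.9639
Stage 2 [83T→89T]: ω = 3118.9639×83/89 = 2908.6966 rpm, dir flips to +; running = +2908.6966
Stage 3 [47T→47T]: ω = 2908.6966×47/47 = 2908.6966 rpm, dir flips to −; running = −2908.6966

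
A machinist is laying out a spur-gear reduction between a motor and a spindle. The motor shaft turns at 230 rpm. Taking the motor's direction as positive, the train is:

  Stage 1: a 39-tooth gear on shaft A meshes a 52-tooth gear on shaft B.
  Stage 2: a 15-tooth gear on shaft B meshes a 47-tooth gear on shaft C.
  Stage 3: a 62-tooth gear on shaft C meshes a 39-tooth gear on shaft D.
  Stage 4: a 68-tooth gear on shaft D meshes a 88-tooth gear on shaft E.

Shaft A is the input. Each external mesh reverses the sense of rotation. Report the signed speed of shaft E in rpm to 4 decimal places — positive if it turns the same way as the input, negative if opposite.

Stage 1 [39T→52T]: ω = 230.0000×39/52 = 172.5000 rpm, dir flips to −; running = −172.5000
Stage 2 [15T→47T]: ω = 172.5000×15/47 = 55.0532 rpm, dir flips to +; running = +55.0532
Stage 3 [62T→39T]: ω = 55.0532×62/39 = 87.5205 rpm, dir flips to −; running = −87.5205
Stage 4 [68T→88T]: ω = 87.5205×68/88 = 67.6294 rpm, dir flips to +; running = +67.6294

+67.6294 rpm (same as input, |ω| = 67.6294 rpm)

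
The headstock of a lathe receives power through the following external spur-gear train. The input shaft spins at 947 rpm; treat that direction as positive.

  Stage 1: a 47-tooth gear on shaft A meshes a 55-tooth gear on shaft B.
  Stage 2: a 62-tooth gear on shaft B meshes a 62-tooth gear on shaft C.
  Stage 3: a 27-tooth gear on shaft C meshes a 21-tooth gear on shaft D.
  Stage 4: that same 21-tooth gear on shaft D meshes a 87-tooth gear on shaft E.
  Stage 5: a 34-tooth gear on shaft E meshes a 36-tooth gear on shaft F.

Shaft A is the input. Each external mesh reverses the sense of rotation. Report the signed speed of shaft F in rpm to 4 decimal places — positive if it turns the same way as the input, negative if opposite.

Stage 1 [47T→55T]: ω = 947.0000×47/55 = 809.2545 rpm, dir flips to −; running = −809.2545
Stage 2 [62T→62T]: ω = 809.2545×62/62 = 809.2545 rpm, dir flips to +; running = +809.2545
Stage 3 [27T→21T]: ω = 809.2545×27/21 = 1040.4701 rpm, dir flips to −; running = −1040.4701
Stage 4 [21T→87T]: ω = 1040.4701×21/87 = 251.1480 rpm, dir flips to +; running = +251.1480
Stage 5 [34T→36T]: ω = 251.1480×34/36 = 237.1953 rpm, dir flips to −; running = −237.1953

-237.1953 rpm (opposite to input, |ω| = 237.1953 rpm)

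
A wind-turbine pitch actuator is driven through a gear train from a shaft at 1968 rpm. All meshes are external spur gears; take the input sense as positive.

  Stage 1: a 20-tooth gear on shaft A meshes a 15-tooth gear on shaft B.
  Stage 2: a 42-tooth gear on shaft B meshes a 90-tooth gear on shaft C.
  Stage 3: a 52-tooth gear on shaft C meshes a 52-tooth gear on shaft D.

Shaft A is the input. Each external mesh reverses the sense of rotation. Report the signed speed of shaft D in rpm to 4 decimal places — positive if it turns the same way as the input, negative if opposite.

Stage 1 [20T→15T]: ω = 1968.0000×20/15 = 2624.0000 rpm, dir flips to −; running = −2624.0000
Stage 2 [42T→90T]: ω = 2624.0000×42/90 = 1224.5333 rpm, dir flips to +; running = +1224.5333
Stage 3 [52T→52T]: ω = 1224.5333×52/52 = 1224.5333 rpm, dir flips to −; running = −1224.5333

-1224.5333 rpm (opposite to input, |ω| = 1224.5333 rpm)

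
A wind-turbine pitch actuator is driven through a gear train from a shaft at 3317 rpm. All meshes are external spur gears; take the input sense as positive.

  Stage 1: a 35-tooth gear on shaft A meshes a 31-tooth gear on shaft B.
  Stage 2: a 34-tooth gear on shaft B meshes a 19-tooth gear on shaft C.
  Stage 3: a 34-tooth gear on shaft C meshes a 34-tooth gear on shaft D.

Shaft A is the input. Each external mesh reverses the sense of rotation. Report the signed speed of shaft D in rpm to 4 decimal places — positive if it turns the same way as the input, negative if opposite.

Stage 1 [35T→31T]: ω = 3317.0000×35/31 = 3745.0000 rpm, dir flips to −; running = −3745.0000
Stage 2 [34T→19T]: ω = 3745.0000×34/19 = 6701.5789 rpm, dir flips to +; running = +6701.5789
Stage 3 [34T→34T]: ω = 6701.5789×34/34 = 6701.5789 rpm, dir flips to −; running = −6701.5789

-6701.5789 rpm (opposite to input, |ω| = 6701.5789 rpm)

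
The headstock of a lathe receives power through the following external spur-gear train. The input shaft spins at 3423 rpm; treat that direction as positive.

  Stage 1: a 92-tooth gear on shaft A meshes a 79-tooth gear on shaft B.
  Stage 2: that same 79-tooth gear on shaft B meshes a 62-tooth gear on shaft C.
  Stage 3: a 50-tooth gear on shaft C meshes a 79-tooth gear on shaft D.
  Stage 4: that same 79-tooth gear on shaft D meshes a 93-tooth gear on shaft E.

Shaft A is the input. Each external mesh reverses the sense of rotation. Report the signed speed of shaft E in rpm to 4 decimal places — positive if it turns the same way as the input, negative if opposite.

Stage 1 [92T→79T]: ω = 3423.0000×92/79 = 3986.2785 rpm, dir flips to −; running = −3986.2785
Stage 2 [79T→62T]: ω = 3986.2785×79/62 = 5079.2903 rpm, dir flips to +; running = +5079.2903
Stage 3 [50T→79T]: ω = 5079.2903×50/79 = 3214.7407 rpm, dir flips to −; running = −3214.7407
Stage 4 [79T→93T]: ω = 3214.7407×79/93 = 2730.8012 rpm, dir flips to +; running = +2730.8012

+2730.8012 rpm (same as input, |ω| = 2730.8012 rpm)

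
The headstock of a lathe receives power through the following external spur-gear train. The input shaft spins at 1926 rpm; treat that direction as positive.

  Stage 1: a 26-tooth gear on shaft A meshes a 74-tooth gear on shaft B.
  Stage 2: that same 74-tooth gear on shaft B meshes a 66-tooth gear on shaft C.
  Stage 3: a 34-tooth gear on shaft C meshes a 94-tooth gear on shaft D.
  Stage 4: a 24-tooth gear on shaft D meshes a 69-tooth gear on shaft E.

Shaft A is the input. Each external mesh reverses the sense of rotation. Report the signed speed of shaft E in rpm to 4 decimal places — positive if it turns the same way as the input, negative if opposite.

+95.4551 rpm (same as input, |ω| = 95.4551 rpm)

Stage 1 [26T→74T]: ω = 1926.0000×26/74 = 676.7027 rpm, dir flips to −; running = −676.7027
Stage 2 [74T→66T]: ω = 676.7027×74/66 = 758.7273 rpm, dir flips to +; running = +758.7273
Stage 3 [34T→94T]: ω = 758.7273×34/94 = 274.4333 rpm, dir flips to −; running = −274.4333
Stage 4 [24T→69T]: ω = 274.4333×24/69 = 95.4551 rpm, dir flips to +; running = +95.4551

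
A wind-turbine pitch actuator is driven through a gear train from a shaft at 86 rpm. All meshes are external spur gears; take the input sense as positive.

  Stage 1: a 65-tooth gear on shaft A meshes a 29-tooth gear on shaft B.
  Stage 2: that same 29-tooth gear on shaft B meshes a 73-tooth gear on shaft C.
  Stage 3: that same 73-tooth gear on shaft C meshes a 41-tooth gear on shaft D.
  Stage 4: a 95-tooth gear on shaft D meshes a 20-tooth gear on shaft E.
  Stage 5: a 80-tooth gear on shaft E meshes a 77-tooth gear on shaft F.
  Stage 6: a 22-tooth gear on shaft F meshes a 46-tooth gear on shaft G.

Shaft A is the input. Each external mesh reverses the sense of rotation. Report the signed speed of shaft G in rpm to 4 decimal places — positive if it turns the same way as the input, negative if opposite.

Stage 1 [65T→29T]: ω = 86.0000×65/29 = 192.7586 rpm, dir flips to −; running = −192.7586
Stage 2 [29T→73T]: ω = 192.7586×29/73 = 76.5753 rpm, dir flips to +; running = +76.5753
Stage 3 [73T→41T]: ω = 76.5753×73/41 = 136.3415 rpm, dir flips to −; running = −136.3415
Stage 4 [95T→20T]: ω = 136.3415×95/20 = 647.6220 rpm, dir flips to +; running = +647.6220
Stage 5 [80T→77T]: ω = 647.6220×80/77 = 672.8540 rpm, dir flips to −; running = −672.8540
Stage 6 [22T→46T]: ω = 672.8540×22/46 = 321.7997 rpm, dir flips to +; running = +321.7997

+321.7997 rpm (same as input, |ω| = 321.7997 rpm)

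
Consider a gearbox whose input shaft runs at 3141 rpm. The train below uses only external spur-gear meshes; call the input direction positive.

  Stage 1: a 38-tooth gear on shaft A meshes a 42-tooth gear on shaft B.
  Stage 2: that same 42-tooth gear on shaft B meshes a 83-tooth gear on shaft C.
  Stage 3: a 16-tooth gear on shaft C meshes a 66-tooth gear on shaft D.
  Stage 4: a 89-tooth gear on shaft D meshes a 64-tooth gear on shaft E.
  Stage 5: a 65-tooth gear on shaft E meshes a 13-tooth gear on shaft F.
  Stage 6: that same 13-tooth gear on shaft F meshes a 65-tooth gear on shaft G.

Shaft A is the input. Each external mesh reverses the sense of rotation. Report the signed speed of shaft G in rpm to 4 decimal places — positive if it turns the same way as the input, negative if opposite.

Stage 1 [38T→42T]: ω = 3141.0000×38/42 = 2841.8571 rpm, dir flips to −; running = −2841.8571
Stage 2 [42T→83T]: ω = 2841.8571×42/83 = 1438.0482 rpm, dir flips to +; running = +1438.0482
Stage 3 [16T→66T]: ω = 1438.0482×16/66 = 348.6177 rpm, dir flips to −; running = −348.6177
Stage 4 [89T→64T]: ω = 348.6177×89/64 = 484.7965 rpm, dir flips to +; running = +484.7965
Stage 5 [65T→13T]: ω = 484.7965×65/13 = 2423.9827 rpm, dir flips to −; running = −2423.9827
Stage 6 [13T→65T]: ω = 2423.9827×13/65 = 484.7965 rpm, dir flips to +; running = +484.7965

+484.7965 rpm (same as input, |ω| = 484.7965 rpm)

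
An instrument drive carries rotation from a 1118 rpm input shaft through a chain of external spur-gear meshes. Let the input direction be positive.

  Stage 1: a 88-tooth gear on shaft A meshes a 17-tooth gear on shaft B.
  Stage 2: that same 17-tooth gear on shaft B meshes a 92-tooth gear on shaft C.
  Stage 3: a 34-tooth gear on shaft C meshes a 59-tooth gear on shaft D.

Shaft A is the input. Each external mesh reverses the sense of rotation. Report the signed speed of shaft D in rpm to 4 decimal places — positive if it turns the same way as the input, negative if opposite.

Stage 1 [88T→17T]: ω = 1118.0000×88/17 = 5787.2941 rpm, dir flips to −; running = −5787.2941
Stage 2 [17T→92T]: ω = 5787.2941×17/92 = 1069.3913 rpm, dir flips to +; running = +1069.3913
Stage 3 [34T→59T]: ω = 1069.3913×34/59 = 616.2594 rpm, dir flips to −; running = −616.2594

-616.2594 rpm (opposite to input, |ω| = 616.2594 rpm)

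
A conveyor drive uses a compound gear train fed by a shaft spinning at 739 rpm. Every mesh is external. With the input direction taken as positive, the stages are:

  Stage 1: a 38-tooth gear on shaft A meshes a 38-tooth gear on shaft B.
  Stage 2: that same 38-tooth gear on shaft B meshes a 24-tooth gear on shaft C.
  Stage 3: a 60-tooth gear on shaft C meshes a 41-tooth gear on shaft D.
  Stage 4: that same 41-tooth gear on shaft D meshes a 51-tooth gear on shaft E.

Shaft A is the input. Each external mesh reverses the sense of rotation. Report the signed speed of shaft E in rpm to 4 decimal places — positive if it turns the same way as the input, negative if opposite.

Stage 1 [38T→38T]: ω = 739.0000×38/38 = 739.0000 rpm, dir flips to −; running = −739.0000
Stage 2 [38T→24T]: ω = 739.0000×38/24 = 1170.0833 rpm, dir flips to +; running = +1170.0833
Stage 3 [60T→41T]: ω = 1170.0833×60/41 = 1712.3171 rpm, dir flips to −; running = −1712.3171
Stage 4 [41T→51T]: ω = 1712.3171×41/51 = 1376.5686 rpm, dir flips to +; running = +1376.5686

+1376.5686 rpm (same as input, |ω| = 1376.5686 rpm)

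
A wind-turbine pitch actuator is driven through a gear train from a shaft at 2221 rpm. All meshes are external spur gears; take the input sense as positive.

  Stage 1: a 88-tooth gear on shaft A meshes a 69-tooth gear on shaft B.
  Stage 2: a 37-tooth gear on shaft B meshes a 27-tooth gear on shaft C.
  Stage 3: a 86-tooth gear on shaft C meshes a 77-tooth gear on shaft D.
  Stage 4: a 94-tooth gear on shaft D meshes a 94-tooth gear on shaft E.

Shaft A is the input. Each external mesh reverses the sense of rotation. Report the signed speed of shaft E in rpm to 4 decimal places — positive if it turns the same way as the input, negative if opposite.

Stage 1 [88T→69T]: ω = 2221.0000×88/69 = 2832.5797 rpm, dir flips to −; running = −2832.5797
Stage 2 [37T→27T]: ω = 2832.5797×37/27 = 3881.6833 rpm, dir flips to +; running = +3881.6833
Stage 3 [86T→77T]: ω = 3881.6833×86/77 = 4335.3866 rpm, dir flips to −; running = −4335.3866
Stage 4 [94T→94T]: ω = 4335.3866×94/94 = 4335.3866 rpm, dir flips to +; running = +4335.3866

+4335.3866 rpm (same as input, |ω| = 4335.3866 rpm)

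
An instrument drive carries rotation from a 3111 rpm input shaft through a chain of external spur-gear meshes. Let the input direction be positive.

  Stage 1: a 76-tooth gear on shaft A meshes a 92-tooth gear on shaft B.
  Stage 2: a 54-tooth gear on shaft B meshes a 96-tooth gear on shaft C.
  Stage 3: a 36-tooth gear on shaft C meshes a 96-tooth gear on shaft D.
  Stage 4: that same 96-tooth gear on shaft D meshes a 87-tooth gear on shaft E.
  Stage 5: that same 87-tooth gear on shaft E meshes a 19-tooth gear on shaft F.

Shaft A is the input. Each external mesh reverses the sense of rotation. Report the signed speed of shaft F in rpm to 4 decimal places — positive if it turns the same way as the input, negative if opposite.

-2739.0326 rpm (opposite to input, |ω| = 2739.0326 rpm)

Stage 1 [76T→92T]: ω = 3111.0000×76/92 = 2569.9565 rpm, dir flips to −; running = −2569.9565
Stage 2 [54T→96T]: ω = 2569.9565×54/96 = 1445.6005 rpm, dir flips to +; running = +1445.6005
Stage 3 [36T→96T]: ω = 1445.6005×36/96 = 542.1002 rpm, dir flips to −; running = −542.1002
Stage 4 [96T→87T]: ω = 542.1002×96/87 = 598.1795 rpm, dir flips to +; running = +598.1795
Stage 5 [87T→19T]: ω = 598.1795×87/19 = 2739.0326 rpm, dir flips to −; running = −2739.0326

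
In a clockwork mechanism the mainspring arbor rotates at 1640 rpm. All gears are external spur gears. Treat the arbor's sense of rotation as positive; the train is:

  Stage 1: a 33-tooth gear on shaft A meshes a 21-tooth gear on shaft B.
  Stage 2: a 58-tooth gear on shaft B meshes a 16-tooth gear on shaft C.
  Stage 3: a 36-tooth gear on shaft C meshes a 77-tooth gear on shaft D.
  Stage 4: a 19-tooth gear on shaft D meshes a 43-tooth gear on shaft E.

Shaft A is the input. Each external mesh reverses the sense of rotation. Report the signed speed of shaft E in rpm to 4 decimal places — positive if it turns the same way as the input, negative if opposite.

+1929.9383 rpm (same as input, |ω| = 1929.9383 rpm)

Stage 1 [33T→21T]: ω = 1640.0000×33/21 = 2577.1429 rpm, dir flips to −; running = −2577.1429
Stage 2 [58T→16T]: ω = 2577.1429×58/16 = 9342.1429 rpm, dir flips to +; running = +9342.1429
Stage 3 [36T→77T]: ω = 9342.1429×36/77 = 4367.7551 rpm, dir flips to −; running = −4367.7551
Stage 4 [19T→43T]: ω = 4367.7551×19/43 = 1929.9383 rpm, dir flips to +; running = +1929.9383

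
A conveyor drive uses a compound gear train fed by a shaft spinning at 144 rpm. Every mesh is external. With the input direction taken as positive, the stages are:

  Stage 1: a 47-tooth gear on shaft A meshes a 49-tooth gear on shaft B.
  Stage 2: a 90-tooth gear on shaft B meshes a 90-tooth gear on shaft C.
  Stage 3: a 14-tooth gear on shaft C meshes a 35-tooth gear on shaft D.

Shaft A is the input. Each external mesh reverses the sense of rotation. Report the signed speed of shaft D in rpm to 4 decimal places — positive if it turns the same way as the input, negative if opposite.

-55.2490 rpm (opposite to input, |ω| = 55.2490 rpm)

Stage 1 [47T→49T]: ω = 144.0000×47/49 = 138.1224 rpm, dir flips to −; running = −138.1224
Stage 2 [90T→90T]: ω = 138.1224×90/90 = 138.1224 rpm, dir flips to +; running = +138.1224
Stage 3 [14T→35T]: ω = 138.1224×14/35 = 55.2490 rpm, dir flips to −; running = −55.2490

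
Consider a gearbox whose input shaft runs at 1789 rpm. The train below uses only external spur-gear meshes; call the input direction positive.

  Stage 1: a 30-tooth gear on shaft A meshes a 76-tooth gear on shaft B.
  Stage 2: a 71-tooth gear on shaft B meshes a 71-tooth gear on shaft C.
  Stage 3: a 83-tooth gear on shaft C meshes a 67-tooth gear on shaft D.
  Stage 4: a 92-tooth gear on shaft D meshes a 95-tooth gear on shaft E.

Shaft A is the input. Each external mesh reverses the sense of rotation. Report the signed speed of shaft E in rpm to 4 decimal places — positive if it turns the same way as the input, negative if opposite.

Stage 1 [30T→76T]: ω = 1789.0000×30/76 = 706.1842 rpm, dir flips to −; running = −706.1842
Stage 2 [71T→71T]: ω = 706.1842×71/71 = 706.1842 rpm, dir flips to +; running = +706.1842
Stage 3 [83T→67T]: ω = 706.1842×83/67 = 874.8252 rpm, dir flips to −; running = −874.8252
Stage 4 [92T→95T]: ω = 874.8252×92/95 = 847.1992 rpm, dir flips to +; running = +847.1992

+847.1992 rpm (same as input, |ω| = 847.1992 rpm)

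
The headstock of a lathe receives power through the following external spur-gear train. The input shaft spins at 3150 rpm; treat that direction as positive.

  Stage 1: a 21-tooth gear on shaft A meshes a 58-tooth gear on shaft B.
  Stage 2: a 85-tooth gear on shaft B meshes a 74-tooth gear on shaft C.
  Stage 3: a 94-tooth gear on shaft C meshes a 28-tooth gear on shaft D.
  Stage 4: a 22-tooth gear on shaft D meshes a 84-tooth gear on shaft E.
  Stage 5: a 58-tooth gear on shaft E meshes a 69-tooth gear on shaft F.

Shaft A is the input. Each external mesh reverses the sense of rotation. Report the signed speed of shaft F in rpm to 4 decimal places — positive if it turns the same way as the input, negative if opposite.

-968.2359 rpm (opposite to input, |ω| = 968.2359 rpm)

Stage 1 [21T→58T]: ω = 3150.0000×21/58 = 1140.5172 rpm, dir flips to −; running = −1140.5172
Stage 2 [85T→74T]: ω = 1140.5172×85/74 = 1310.0536 rpm, dir flips to +; running = +1310.0536
Stage 3 [94T→28T]: ω = 1310.0536×94/28 = 4398.0370 rpm, dir flips to −; running = −4398.0370
Stage 4 [22T→84T]: ω = 4398.0370×22/84 = 1151.8668 rpm, dir flips to +; running = +1151.8668
Stage 5 [58T→69T]: ω = 1151.8668×58/69 = 968.2359 rpm, dir flips to −; running = −968.2359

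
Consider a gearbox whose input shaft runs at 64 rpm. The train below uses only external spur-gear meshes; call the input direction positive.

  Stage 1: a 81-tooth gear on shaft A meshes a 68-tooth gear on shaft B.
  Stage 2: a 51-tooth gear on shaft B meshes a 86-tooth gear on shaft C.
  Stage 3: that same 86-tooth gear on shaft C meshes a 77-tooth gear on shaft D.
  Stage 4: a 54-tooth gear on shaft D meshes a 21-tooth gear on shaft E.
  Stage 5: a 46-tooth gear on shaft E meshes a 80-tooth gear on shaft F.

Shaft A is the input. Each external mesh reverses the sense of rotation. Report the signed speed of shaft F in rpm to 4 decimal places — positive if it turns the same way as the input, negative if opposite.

Stage 1 [81T→68T]: ω = 64.0000×81/68 = 76.2353 rpm, dir flips to −; running = −76.2353
Stage 2 [51T→86T]: ω = 76.2353×51/86 = 45.2093 rpm, dir flips to +; running = +45.2093
Stage 3 [86T→77T]: ω = 45.2093×86/77 = 50.4935 rpm, dir flips to −; running = −50.4935
Stage 4 [54T→21T]: ω = 50.4935×54/21 = 129.8404 rpm, dir flips to +; running = +129.8404
Stage 5 [46T→80T]: ω = 129.8404×46/80 = 74.6583 rpm, dir flips to −; running = −74.6583

-74.6583 rpm (opposite to input, |ω| = 74.6583 rpm)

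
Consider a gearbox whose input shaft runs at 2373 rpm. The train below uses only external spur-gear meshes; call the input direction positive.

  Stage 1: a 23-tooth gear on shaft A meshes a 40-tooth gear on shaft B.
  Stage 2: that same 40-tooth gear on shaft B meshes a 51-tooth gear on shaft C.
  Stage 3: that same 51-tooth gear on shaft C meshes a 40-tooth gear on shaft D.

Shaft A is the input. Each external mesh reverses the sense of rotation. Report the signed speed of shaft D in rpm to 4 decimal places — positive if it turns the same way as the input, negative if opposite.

-1364.4750 rpm (opposite to input, |ω| = 1364.4750 rpm)

Stage 1 [23T→40T]: ω = 2373.0000×23/40 = 1364.4750 rpm, dir flips to −; running = −1364.4750
Stage 2 [40T→51T]: ω = 1364.4750×40/51 = 1070.1765 rpm, dir flips to +; running = +1070.1765
Stage 3 [51T→40T]: ω = 1070.1765×51/40 = 1364.4750 rpm, dir flips to −; running = −1364.4750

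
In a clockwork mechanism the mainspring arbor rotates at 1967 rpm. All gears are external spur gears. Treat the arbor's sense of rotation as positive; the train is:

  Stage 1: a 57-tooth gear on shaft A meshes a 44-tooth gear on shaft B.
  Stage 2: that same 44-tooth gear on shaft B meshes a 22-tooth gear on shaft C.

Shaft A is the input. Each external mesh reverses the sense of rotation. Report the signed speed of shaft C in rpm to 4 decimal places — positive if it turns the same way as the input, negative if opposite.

Stage 1 [57T→44T]: ω = 1967.0000×57/44 = 2548.1591 rpm, dir flips to −; running = −2548.1591
Stage 2 [44T→22T]: ω = 2548.1591×44/22 = 5096.3182 rpm, dir flips to +; running = +5096.3182

+5096.3182 rpm (same as input, |ω| = 5096.3182 rpm)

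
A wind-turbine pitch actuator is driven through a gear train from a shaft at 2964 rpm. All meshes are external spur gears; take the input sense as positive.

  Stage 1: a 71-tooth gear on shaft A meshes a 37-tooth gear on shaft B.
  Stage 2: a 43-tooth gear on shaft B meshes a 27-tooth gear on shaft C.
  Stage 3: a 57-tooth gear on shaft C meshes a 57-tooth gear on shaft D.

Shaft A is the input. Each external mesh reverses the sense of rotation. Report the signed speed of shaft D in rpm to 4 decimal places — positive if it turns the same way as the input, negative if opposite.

Stage 1 [71T→37T]: ω = 2964.0000×71/37 = 5687.6757 rpm, dir flips to −; running = −5687.6757
Stage 2 [43T→27T]: ω = 5687.6757×43/27 = 9058.1502 rpm, dir flips to +; running = +9058.1502
Stage 3 [57T→57T]: ω = 9058.1502×57/57 = 9058.1502 rpm, dir flips to −; running = −9058.1502

-9058.1502 rpm (opposite to input, |ω| = 9058.1502 rpm)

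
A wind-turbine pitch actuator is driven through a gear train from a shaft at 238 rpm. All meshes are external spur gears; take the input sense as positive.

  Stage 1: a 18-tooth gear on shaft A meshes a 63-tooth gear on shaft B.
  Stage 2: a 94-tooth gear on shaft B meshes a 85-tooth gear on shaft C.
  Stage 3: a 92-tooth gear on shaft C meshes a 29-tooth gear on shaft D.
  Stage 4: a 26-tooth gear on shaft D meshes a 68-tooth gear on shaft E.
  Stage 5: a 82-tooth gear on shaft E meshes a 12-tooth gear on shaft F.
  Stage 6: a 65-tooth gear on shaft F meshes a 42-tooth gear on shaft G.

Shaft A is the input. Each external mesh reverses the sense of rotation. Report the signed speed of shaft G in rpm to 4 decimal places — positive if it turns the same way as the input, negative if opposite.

Stage 1 [18T→63T]: ω = 238.0000×18/63 = 68.0000 rpm, dir flips to −; running = −68.0000
Stage 2 [94T→85T]: ω = 68.0000×94/85 = 75.2000 rpm, dir flips to +; running = +75.2000
Stage 3 [92T→29T]: ω = 75.2000×92/29 = 238.5655 rpm, dir flips to −; running = −238.5655
Stage 4 [26T→68T]: ω = 238.5655×26/68 = 91.2162 rpm, dir flips to +; running = +91.2162
Stage 5 [82T→12T]: ω = 91.2162×82/12 = 623.3109 rpm, dir flips to −; running = −623.3109
Stage 6 [65T→42T]: ω = 623.3109×65/42 = 964.6478 rpm, dir flips to +; running = +964.6478

+964.6478 rpm (same as input, |ω| = 964.6478 rpm)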